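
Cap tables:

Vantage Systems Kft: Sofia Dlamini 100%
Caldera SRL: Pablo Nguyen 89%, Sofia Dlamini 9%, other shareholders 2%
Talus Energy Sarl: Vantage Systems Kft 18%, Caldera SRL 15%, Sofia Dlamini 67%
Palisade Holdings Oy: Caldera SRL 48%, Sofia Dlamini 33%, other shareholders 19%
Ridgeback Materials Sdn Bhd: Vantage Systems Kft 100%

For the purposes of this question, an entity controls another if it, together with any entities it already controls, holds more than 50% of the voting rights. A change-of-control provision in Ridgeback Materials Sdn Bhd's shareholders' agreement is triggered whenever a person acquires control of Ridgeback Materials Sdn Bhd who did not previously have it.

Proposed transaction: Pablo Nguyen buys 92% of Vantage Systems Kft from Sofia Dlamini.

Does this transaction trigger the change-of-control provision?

The purchase adds only to Pablo's holdings (Sofia's stake shrinks), so Pablo is the only person who could newly come to control Ridgeback.
Pablo holds 89% of Caldera, so Pablo controls Caldera.
Neither Pablo nor any entity Pablo controls holds any voting interest in Ridgeback.
So before the transaction, Pablo does not control Ridgeback.
After the purchase, Pablo holds 92% of Vantage directly, and Sofia's stake falls to 8%.
Pablo holds 92% of Vantage, so Pablo controls Vantage.
Vantage holds 100% of Ridgeback, so Pablo controls Ridgeback.
Pablo did not control Ridgeback before and does after, so the clause is triggered.

Yes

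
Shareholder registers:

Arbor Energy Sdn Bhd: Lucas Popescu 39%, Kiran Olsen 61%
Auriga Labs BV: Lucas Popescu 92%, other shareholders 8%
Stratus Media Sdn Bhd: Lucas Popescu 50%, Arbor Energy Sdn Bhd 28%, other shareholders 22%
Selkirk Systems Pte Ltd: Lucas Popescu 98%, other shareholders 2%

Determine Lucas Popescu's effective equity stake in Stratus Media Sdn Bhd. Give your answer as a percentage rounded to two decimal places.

Lucas reaches Stratus along 2 paths.
Direct stake: 50% = 50%.
Via Arbor: 39% × 28% = 10.92%.
Total: 50% + 10.92% = 60.92%.

60.92%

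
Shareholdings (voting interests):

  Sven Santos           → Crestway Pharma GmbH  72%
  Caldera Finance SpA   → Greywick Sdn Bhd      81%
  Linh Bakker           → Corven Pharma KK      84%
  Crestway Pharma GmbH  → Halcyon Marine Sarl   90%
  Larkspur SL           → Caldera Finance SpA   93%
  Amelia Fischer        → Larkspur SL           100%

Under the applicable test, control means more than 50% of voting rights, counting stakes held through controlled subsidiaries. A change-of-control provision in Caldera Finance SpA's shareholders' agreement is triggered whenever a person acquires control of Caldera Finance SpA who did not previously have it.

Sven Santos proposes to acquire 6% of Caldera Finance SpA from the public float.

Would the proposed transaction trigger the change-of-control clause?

The purchase changes only Sven's holdings, so Sven is the only person who could newly come to control Caldera.
Sven holds 72% of Crestway, so Sven controls Crestway.
Crestway holds 90% of Halcyon, so Sven controls Halcyon.
Neither Sven nor any entity Sven controls holds any voting interest in Caldera.
So before the transaction, Sven does not control Caldera.
After the purchase, Sven holds 6% of Caldera directly.
After the transaction, Sven's side holds 6% of Caldera, not > 50%, so Sven still does not control Caldera.
No new person acquires control, so the clause is not triggered.

No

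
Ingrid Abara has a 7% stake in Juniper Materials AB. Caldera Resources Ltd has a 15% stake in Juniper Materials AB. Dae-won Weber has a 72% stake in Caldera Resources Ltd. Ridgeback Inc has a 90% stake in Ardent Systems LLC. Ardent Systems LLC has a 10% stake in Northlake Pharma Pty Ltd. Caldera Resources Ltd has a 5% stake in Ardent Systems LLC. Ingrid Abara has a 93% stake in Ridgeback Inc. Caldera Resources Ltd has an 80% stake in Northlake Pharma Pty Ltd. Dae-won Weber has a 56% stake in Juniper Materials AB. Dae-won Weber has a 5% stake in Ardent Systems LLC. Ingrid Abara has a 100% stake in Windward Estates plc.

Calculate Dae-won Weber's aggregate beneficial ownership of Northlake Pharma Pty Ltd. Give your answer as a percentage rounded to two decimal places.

Dae-won reaches Northlake along 3 paths.
Via Caldera: 72% × 80% = 57.6%.
Via Ardent: 5% × 10% = 0.5%.
Via Caldera → Ardent: 72% × 5% × 10% = 0.36%.
Total: 57.6% + 0.5% + 0.36% = 58.46%.

58.46%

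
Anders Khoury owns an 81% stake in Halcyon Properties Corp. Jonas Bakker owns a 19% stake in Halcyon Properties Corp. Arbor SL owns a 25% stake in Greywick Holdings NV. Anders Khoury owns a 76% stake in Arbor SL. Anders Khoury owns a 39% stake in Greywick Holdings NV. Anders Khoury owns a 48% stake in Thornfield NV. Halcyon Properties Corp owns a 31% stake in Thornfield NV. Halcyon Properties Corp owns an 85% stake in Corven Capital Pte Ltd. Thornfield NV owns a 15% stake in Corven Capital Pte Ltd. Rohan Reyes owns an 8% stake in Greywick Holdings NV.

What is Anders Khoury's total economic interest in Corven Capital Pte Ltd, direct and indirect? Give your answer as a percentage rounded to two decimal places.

Anders reaches Corven along 3 paths.
Via Halcyon: 81% × 85% = 68.85%.
Via Thornfield: 48% × 15% = 7.2%.
Via Halcyon → Thornfield: 81% × 31% × 15% = 3.7665%.
Total: 68.85% + 7.2% + 3.7665% = 79.8165%.
Rounded: 79.82%.

79.82%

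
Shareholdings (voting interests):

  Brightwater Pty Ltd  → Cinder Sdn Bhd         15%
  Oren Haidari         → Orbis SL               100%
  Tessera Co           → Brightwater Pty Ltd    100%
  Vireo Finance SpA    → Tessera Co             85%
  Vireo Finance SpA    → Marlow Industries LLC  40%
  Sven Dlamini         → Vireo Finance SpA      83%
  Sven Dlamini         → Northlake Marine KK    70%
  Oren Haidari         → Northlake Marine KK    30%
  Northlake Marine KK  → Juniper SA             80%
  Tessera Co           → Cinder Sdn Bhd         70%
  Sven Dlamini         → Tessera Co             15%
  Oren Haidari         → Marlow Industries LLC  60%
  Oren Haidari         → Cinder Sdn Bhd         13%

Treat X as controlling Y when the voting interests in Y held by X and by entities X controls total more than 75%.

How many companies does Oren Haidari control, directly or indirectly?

1

Oren holds 100% of Orbis, so Oren controls Orbis.
No other company's threshold is met.
Oren controls 1 company.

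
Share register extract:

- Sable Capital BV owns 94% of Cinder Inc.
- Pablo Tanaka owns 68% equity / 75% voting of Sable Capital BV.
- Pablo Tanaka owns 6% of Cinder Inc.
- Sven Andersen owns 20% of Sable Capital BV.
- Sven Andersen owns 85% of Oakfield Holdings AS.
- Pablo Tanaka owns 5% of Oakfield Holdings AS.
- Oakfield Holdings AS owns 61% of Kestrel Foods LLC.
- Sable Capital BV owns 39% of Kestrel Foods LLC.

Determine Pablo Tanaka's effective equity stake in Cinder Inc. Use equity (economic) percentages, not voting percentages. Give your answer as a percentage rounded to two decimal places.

Pablo reaches Cinder along 2 paths.
Via Sable: 68% × 94% = 63.92%.
Direct stake: 6% = 6%.
Total: 63.92% + 6% = 69.92%.

69.92%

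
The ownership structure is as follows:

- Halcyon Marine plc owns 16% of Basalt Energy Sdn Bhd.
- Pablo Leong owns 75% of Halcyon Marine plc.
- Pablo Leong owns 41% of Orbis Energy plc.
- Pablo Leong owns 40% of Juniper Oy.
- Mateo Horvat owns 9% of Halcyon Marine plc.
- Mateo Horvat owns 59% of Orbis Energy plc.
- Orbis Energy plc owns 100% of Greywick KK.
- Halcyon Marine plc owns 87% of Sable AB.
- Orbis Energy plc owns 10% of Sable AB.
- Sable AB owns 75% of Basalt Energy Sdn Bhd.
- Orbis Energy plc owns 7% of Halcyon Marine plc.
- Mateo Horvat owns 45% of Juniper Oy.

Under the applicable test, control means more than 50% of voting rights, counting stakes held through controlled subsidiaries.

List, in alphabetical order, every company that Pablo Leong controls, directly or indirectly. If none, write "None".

Basalt Energy Sdn Bhd, Halcyon Marine plc, Sable AB

Pablo holds 75% of Halcyon, so Pablo controls Halcyon.
Halcyon holds 87% of Sable, so Pablo controls Sable.
Sable and Halcyon together hold 75% + 16% = 91% of Basalt, so Pablo controls Basalt.
No other company's threshold is met.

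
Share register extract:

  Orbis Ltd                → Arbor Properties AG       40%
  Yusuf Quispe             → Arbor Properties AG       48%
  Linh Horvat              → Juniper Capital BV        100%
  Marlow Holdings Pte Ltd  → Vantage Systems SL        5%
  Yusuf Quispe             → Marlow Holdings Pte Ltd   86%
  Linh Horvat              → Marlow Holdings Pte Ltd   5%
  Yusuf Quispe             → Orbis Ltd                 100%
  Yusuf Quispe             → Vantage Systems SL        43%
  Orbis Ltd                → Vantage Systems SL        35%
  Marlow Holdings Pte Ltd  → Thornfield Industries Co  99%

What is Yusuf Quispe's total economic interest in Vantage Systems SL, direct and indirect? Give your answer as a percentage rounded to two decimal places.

82.30%

Yusuf reaches Vantage along 3 paths.
Via Orbis: 100% × 35% = 35%.
Direct stake: 43% = 43%.
Via Marlow: 86% × 5% = 4.3%.
Total: 35% + 43% + 4.3% = 82.3%.
Rounded: 82.30%.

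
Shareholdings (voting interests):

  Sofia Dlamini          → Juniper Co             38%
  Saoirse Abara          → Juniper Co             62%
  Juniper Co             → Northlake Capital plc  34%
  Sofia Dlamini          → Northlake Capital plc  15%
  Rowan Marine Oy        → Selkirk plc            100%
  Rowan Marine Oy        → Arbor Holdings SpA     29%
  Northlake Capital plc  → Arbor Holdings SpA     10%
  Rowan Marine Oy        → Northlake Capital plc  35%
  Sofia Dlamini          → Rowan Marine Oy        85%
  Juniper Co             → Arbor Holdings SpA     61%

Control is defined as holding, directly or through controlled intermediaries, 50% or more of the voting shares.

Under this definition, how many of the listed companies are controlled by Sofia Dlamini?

Sofia holds 85% of Rowan, so Sofia controls Rowan.
Sofia and Rowan together hold 15% + 35% = 50% of Northlake, so Sofia controls Northlake.
Rowan holds 100% of Selkirk, so Sofia controls Selkirk.
No other company's threshold is met.
Sofia controls 3 companies.

3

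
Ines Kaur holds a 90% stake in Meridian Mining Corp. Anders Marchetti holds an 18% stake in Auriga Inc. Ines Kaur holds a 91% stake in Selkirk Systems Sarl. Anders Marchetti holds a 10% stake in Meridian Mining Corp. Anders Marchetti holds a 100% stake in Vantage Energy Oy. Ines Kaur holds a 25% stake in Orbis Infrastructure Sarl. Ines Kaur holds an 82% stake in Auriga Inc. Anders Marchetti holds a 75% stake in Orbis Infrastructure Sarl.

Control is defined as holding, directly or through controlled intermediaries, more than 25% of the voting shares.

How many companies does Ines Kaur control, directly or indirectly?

3

Ines holds 82% of Auriga, so Ines controls Auriga.
Ines holds 90% of Meridian, so Ines controls Meridian.
Ines holds 91% of Selkirk, so Ines controls Selkirk.
No other company's threshold is met.
Ines controls 3 companies.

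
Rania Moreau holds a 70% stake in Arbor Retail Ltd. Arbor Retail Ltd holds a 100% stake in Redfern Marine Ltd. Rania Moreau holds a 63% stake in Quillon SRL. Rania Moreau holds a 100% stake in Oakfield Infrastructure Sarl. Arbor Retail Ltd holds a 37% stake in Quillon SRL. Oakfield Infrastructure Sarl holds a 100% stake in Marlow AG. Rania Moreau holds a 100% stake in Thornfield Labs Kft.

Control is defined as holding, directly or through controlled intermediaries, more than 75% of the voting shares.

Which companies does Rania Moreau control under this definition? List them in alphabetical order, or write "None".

Rania holds 100% of Oakfield, so Rania controls Oakfield.
Rania holds 100% of Thornfield, so Rania controls Thornfield.
Oakfield holds 100% of Marlow, so Rania controls Marlow.
No other company's threshold is met.

Marlow AG, Oakfield Infrastructure Sarl, Thornfield Labs Kft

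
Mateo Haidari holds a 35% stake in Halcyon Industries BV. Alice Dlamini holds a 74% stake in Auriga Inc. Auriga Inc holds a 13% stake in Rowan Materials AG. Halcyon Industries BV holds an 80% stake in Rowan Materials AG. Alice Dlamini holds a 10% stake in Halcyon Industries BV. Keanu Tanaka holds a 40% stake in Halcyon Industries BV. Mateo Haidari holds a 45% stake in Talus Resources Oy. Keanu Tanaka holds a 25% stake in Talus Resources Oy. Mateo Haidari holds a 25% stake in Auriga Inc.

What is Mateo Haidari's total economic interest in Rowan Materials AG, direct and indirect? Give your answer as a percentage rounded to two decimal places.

31.25%

Mateo reaches Rowan along 2 paths.
Via Halcyon: 35% × 80% = 28%.
Via Auriga: 25% × 13% = 3.25%.
Total: 28% + 3.25% = 31.25%.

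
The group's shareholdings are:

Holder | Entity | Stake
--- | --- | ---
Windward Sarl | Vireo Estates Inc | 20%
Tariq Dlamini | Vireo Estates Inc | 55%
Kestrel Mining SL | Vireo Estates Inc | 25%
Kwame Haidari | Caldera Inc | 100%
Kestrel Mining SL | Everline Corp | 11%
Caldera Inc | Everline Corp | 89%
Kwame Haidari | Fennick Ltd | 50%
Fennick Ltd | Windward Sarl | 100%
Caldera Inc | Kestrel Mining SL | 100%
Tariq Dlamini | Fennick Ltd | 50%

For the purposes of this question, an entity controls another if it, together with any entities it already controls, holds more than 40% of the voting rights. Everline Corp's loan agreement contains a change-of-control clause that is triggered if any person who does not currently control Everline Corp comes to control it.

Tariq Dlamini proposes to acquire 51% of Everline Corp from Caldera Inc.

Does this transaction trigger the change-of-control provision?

The purchase adds only to Tariq's holdings (Caldera's stake shrinks), so Tariq is the only person who could newly come to control Everline.
Tariq holds 50% of Fennick, so Tariq controls Fennick.
Fennick holds 100% of Windward, so Tariq controls Windward.
Windward and Tariq together hold 20% + 55% = 75% of Vireo, so Tariq controls Vireo.
Neither Tariq nor any entity Tariq controls holds any voting interest in Everline.
So before the transaction, Tariq does not control Everline.
After the purchase, Tariq holds 51% of Everline directly, and Caldera's stake falls to 38%.
Tariq holds 51% of Everline, so Tariq controls Everline.
Tariq did not control Everline before and does after, so the clause is triggered.

Yes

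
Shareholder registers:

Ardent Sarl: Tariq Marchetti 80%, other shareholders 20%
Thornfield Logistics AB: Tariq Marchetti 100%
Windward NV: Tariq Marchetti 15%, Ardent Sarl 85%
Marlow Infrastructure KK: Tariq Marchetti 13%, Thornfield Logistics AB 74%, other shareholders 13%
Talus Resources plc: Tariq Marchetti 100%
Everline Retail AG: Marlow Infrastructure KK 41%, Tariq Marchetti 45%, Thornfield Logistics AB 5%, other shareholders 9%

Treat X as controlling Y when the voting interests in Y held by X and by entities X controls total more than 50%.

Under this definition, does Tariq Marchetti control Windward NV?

Tariq holds 80% of Ardent, so Tariq controls Ardent.
Tariq and Ardent together hold 15% + 85% = 100% of Windward, so Tariq controls Windward.

Yes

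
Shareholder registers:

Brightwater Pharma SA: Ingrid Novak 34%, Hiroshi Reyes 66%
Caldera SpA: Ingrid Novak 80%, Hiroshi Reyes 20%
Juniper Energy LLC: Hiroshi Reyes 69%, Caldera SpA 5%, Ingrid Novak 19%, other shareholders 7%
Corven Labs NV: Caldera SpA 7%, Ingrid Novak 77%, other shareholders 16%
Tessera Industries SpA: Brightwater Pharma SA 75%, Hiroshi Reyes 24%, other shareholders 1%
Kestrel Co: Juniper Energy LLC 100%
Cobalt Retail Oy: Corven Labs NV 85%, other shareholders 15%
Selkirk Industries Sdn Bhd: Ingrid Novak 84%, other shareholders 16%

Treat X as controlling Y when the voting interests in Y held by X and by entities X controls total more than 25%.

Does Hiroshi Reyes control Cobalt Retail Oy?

No

Hiroshi holds 66% of Brightwater, so Hiroshi controls Brightwater.
Hiroshi holds 69% of Juniper, so Hiroshi controls Juniper.
Brightwater and Hiroshi together hold 75% + 24% = 99% of Tessera, so Hiroshi controls Tessera.
Juniper holds 100% of Kestrel, so Hiroshi controls Kestrel.
Neither Hiroshi nor any entity Hiroshi controls holds any voting interest in Cobalt.
So Hiroshi does not control Cobalt.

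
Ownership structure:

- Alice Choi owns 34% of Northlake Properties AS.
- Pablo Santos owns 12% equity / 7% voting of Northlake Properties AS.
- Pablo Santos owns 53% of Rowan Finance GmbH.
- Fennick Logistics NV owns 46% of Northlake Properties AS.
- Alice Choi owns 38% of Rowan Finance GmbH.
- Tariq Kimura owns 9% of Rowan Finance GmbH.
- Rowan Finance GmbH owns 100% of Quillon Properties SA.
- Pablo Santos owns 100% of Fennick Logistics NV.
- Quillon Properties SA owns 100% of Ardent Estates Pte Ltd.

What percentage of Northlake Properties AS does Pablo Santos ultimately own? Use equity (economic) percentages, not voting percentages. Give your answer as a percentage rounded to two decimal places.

Pablo reaches Northlake along 2 paths.
Via Fennick: 100% × 46% = 46%.
Direct stake: 12% = 12%.
Total: 46% + 12% = 58%.
Rounded: 58.00%.

58.00%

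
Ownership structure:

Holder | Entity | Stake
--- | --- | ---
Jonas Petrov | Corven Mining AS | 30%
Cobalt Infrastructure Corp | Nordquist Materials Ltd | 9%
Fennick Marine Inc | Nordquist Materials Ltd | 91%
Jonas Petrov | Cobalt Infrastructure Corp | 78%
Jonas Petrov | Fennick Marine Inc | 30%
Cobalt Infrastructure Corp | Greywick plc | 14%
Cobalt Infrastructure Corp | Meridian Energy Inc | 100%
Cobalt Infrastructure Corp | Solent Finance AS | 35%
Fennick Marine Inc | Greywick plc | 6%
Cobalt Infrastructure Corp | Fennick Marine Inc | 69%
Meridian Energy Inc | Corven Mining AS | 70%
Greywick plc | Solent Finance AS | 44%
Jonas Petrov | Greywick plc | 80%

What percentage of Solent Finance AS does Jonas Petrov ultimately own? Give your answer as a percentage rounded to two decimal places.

69.52%

Jonas reaches Solent along 5 paths.
Via Cobalt: 78% × 35% = 27.3%.
Via Greywick: 80% × 44% = 35.2%.
Via Cobalt → Greywick: 78% × 14% × 44% = 4.8048%.
Via Cobalt → Fennick → Greywick: 78% × 69% × 6% × 44% = 1.420848%.
Via Fennick → Greywick: 30% × 6% × 44% = 0.792%.
Total: 27.3% + 35.2% + 4.8048% + 1.420848% + 0.792% = 69.517648%.
Rounded: 69.52%.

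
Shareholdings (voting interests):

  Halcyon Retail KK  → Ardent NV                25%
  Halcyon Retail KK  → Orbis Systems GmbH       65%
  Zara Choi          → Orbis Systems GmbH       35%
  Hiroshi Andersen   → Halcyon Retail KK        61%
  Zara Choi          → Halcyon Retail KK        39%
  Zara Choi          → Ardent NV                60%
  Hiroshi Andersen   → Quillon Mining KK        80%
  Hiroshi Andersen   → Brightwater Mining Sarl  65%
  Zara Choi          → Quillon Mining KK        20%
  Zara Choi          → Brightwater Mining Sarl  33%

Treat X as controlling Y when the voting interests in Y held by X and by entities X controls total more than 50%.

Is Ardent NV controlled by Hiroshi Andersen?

Hiroshi holds 61% of Halcyon, so Hiroshi controls Halcyon.
Hiroshi holds 80% of Quillon, so Hiroshi controls Quillon.
Hiroshi holds 65% of Brightwater, so Hiroshi controls Brightwater.
Halcyon holds 65% of Orbis, so Hiroshi controls Orbis.
In Ardent, Hiroshi's side holds only 25%, not > 50%.
So Hiroshi does not control Ardent.

No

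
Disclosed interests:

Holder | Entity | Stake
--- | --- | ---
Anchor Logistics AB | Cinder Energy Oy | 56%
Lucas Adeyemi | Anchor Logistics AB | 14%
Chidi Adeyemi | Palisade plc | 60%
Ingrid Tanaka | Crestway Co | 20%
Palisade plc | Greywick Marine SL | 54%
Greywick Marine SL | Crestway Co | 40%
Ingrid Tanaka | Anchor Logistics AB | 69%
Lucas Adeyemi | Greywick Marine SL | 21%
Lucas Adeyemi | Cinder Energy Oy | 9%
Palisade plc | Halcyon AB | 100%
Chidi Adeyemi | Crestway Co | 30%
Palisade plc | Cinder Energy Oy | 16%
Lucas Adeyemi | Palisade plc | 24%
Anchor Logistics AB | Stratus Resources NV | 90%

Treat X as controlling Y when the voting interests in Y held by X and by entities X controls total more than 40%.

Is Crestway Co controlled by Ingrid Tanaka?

No

Ingrid holds 69% of Anchor, so Ingrid controls Anchor.
Anchor holds 90% of Stratus, so Ingrid controls Stratus.
Anchor holds 56% of Cinder, so Ingrid controls Cinder.
In Crestway, Ingrid's side holds only 20%, not > 40%.
So Ingrid does not control Crestway.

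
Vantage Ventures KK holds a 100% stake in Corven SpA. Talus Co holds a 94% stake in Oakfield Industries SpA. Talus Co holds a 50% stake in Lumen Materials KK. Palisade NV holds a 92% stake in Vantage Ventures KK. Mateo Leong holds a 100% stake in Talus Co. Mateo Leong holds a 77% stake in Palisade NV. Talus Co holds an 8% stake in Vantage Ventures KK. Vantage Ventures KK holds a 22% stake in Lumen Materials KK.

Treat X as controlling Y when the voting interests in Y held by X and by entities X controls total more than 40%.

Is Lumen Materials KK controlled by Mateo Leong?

Mateo holds 100% of Talus, so Mateo controls Talus.
Mateo holds 77% of Palisade, so Mateo controls Palisade.
Palisade and Talus together hold 92% + 8% = 100% of Vantage, so Mateo controls Vantage.
Vantage and Talus together hold 22% + 50% = 72% of Lumen, so Mateo controls Lumen.

Yes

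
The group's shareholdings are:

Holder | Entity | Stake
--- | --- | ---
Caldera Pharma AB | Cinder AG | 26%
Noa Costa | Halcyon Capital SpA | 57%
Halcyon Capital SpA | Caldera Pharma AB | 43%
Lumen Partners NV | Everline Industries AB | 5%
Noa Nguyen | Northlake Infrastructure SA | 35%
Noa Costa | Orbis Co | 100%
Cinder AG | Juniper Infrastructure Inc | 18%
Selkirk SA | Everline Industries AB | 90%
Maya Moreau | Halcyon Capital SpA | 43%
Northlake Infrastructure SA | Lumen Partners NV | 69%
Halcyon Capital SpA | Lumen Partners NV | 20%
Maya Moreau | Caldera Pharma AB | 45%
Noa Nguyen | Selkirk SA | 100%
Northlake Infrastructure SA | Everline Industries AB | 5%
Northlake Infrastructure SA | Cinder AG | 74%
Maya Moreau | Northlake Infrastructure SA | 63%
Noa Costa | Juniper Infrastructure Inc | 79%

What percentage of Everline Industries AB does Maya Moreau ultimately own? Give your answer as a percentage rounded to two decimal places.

5.75%

Maya reaches Everline along 3 paths.
Via Northlake → Lumen: 63% × 69% × 5% = 2.1735%.
Via Halcyon → Lumen: 43% × 20% × 5% = 0.43%.
Via Northlake: 63% × 5% = 3.15%.
Total: 2.1735% + 0.43% + 3.15% = 5.7535%.
Rounded: 5.75%.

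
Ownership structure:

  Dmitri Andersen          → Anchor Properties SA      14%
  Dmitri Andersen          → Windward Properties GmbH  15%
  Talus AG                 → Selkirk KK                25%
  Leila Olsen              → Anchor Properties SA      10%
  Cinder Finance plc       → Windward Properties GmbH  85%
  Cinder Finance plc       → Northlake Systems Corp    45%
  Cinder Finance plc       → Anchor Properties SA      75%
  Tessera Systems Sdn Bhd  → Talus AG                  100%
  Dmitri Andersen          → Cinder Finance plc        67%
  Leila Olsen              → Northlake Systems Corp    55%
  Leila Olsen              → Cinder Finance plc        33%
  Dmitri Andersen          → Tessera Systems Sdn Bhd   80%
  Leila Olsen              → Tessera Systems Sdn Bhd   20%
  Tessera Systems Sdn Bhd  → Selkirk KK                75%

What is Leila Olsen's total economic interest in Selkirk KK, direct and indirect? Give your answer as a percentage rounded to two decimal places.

20.00%

Leila reaches Selkirk along 2 paths.
Via Tessera → Talus: 20% × 100% × 25% = 5%.
Via Tessera: 20% × 75% = 15%.
Total: 5% + 15% = 20%.
Rounded: 20.00%.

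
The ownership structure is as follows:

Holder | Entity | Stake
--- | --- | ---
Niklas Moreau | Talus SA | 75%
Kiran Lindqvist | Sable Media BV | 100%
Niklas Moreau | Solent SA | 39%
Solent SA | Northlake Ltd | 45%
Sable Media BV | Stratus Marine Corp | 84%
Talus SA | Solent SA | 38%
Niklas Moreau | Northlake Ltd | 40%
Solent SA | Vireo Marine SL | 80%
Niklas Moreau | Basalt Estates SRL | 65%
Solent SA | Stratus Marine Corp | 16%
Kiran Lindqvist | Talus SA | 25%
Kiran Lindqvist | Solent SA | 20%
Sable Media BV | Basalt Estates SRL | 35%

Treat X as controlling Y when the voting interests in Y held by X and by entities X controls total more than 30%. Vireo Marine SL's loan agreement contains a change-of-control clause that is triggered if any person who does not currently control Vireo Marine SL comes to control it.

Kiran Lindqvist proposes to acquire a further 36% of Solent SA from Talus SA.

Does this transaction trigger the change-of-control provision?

The purchase adds only to Kiran's holdings (Talus's stake shrinks), so Kiran is the only person who could newly come to control Vireo.
Kiran holds 100% of Sable, so Kiran controls Sable.
Sable holds 84% of Stratus, so Kiran controls Stratus.
Sable holds 35% of Basalt, so Kiran controls Basalt.
Neither Kiran nor any entity Kiran controls holds any voting interest in Vireo.
So before the transaction, Kiran does not control Vireo.
After the purchase, Kiran's direct stake in Solent rises to 20% + 36% = 56%, and Talus's stake falls to 2%.
Kiran holds 56% of Solent, so Kiran controls Solent.
Solent holds 80% of Vireo, so Kiran controls Vireo.
Kiran did not control Vireo before and does after, so the clause is triggered.

Yes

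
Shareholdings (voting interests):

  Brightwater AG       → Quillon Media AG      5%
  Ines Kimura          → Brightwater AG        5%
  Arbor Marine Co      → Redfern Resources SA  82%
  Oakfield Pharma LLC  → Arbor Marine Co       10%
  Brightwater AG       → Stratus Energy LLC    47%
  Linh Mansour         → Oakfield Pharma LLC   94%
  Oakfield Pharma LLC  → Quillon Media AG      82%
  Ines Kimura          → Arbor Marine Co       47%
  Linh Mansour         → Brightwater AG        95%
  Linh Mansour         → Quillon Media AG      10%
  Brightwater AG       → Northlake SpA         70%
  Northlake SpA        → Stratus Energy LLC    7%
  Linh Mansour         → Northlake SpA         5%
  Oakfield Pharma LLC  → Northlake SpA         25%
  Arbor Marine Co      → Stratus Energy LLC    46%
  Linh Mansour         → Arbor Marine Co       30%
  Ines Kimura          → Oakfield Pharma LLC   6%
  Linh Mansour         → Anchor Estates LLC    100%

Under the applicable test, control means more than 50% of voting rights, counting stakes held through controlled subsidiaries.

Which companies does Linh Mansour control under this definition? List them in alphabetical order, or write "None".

Anchor Estates LLC, Brightwater AG, Northlake SpA, Oakfield Pharma LLC, Quillon Media AG, Stratus Energy LLC

Linh holds 94% of Oakfield, so Linh controls Oakfield.
Linh holds 95% of Brightwater, so Linh controls Brightwater.
Linh and Oakfield and Brightwater together hold 10% + 82% + 5% = 97% of Quillon, so Linh controls Quillon.
Linh holds 100% of Anchor, so Linh controls Anchor.
Linh and Brightwater and Oakfield together hold 5% + 70% + 25% = 100% of Northlake, so Linh controls Northlake.
Brightwater and Northlake together hold 47% + 7% = 54% of Stratus, so Linh controls Stratus.
No other company's threshold is met.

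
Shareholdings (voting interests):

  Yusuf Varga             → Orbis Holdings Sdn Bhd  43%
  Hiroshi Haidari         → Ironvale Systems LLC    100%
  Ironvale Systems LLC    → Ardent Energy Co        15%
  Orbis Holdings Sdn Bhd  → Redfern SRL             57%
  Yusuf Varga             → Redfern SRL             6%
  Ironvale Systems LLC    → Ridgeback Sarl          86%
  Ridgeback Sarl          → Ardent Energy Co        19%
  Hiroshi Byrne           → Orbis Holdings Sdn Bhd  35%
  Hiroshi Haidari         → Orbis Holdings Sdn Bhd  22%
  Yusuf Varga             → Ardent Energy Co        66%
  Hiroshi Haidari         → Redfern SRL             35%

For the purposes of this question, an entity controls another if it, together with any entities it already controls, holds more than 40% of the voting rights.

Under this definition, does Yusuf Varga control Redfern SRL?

Yusuf holds 43% of Orbis, so Yusuf controls Orbis.
Orbis and Yusuf together hold 57% + 6% = 63% of Redfern, so Yusuf controls Redfern.

Yes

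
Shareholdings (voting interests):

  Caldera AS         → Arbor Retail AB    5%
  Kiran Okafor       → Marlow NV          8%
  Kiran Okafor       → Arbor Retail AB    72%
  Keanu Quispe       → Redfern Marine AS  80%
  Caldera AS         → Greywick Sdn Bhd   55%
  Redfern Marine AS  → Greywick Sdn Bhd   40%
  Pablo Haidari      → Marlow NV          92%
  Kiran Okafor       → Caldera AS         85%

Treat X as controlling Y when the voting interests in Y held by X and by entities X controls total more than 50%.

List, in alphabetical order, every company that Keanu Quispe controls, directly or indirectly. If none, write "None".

Keanu holds 80% of Redfern, so Keanu controls Redfern.
No other company's threshold is met.

Redfern Marine AS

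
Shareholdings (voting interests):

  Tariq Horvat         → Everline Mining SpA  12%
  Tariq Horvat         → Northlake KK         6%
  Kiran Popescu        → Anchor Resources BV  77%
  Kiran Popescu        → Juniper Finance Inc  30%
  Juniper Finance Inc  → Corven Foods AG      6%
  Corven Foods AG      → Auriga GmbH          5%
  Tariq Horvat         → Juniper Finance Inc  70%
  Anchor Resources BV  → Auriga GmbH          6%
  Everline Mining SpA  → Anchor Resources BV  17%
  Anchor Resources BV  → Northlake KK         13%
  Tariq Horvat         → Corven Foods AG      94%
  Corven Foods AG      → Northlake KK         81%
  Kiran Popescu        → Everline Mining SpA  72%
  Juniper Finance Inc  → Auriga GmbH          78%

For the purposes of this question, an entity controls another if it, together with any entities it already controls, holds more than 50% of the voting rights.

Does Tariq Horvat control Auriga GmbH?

Yes

Tariq holds 70% of Juniper, so Tariq controls Juniper.
Juniper and Tariq together hold 6% + 94% = 100% of Corven, so Tariq controls Corven.
Juniper and Corven together hold 78% + 5% = 83% of Auriga, so Tariq controls Auriga.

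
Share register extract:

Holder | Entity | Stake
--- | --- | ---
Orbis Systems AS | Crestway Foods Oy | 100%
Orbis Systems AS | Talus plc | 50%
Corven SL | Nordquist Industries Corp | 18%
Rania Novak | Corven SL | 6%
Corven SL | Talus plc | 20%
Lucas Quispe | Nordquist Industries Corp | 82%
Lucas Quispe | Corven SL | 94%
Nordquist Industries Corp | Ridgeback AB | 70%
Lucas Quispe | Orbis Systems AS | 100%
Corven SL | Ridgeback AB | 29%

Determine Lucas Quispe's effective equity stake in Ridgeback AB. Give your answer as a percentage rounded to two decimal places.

Lucas reaches Ridgeback along 3 paths.
Via Corven → Nordquist: 94% × 18% × 70% = 11.844%.
Via Nordquist: 82% × 70% = 57.4%.
Via Corven: 94% × 29% = 27.26%.
Total: 11.844% + 57.4% + 27.26% = 96.504%.
Rounded: 96.50%.

96.50%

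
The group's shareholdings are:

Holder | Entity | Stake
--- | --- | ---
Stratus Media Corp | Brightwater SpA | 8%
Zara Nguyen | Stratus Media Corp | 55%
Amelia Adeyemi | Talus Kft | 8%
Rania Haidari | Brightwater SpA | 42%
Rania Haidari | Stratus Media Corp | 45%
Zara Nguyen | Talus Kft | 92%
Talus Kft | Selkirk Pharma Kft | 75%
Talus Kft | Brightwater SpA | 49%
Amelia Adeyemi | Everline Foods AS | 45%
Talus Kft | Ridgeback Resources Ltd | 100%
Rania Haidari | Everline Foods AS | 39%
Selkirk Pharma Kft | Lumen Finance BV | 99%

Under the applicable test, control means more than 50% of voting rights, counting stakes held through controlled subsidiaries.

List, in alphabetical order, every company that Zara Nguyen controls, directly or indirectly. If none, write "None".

Brightwater SpA, Lumen Finance BV, Ridgeback Resources Ltd, Selkirk Pharma Kft, Stratus Media Corp, Talus Kft

Zara holds 55% of Stratus, so Zara controls Stratus.
Zara holds 92% of Talus, so Zara controls Talus.
Talus and Stratus together hold 49% + 8% = 57% of Brightwater, so Zara controls Brightwater.
Talus holds 75% of Selkirk, so Zara controls Selkirk.
Talus holds 100% of Ridgeback, so Zara controls Ridgeback.
Selkirk holds 99% of Lumen, so Zara controls Lumen.
No other company's threshold is met.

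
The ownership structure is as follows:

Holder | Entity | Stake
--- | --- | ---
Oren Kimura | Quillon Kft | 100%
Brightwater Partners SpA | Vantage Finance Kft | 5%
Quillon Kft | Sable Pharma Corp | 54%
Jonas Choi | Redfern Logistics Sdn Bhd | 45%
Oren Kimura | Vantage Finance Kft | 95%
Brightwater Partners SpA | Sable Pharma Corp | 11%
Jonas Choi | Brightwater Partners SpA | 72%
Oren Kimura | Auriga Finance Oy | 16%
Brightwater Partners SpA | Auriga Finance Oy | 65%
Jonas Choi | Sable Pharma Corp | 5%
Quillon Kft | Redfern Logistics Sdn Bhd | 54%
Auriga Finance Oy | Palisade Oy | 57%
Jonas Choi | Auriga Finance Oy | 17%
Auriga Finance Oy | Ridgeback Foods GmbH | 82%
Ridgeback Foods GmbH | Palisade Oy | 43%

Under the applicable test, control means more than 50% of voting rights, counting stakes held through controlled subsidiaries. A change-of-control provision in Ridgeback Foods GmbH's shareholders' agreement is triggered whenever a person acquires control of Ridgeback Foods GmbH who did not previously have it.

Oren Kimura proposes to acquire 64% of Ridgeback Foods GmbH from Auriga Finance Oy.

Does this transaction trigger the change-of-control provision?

Yes

The purchase adds only to Oren's holdings (Auriga's stake shrinks), so Oren is the only person who could newly come to control Ridgeback.
Oren holds 100% of Quillon, so Oren controls Quillon.
Quillon holds 54% of Sable, so Oren controls Sable.
Oren holds 95% of Vantage, so Oren controls Vantage.
Quillon holds 54% of Redfern, so Oren controls Redfern.
Neither Oren nor any entity Oren controls holds any voting interest in Ridgeback.
So before the transaction, Oren does not control Ridgeback.
After the purchase, Oren holds 64% of Ridgeback directly, and Auriga's stake falls to 18%.
Oren holds 64% of Ridgeback, so Oren controls Ridgeback.
Oren did not control Ridgeback before and does after, so the clause is triggered.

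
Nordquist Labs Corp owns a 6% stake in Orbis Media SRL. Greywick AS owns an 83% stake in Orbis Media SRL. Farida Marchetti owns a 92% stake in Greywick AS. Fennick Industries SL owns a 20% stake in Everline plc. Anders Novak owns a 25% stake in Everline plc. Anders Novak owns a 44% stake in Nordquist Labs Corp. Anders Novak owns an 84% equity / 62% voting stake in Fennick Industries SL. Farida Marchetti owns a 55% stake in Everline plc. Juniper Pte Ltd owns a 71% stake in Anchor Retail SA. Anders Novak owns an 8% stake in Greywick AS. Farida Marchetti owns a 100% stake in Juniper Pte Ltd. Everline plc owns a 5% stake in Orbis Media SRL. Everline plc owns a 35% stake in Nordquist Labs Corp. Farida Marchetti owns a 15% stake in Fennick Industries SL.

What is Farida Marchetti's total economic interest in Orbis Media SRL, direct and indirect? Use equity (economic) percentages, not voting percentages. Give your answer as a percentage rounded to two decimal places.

80.48%

Farida reaches Orbis along 5 paths.
Via Greywick: 92% × 83% = 76.36%.
Via Fennick → Everline: 15% × 20% × 5% = 0.15%.
Via Everline: 55% × 5% = 2.75%.
Via Fennick → Everline → Nordquist: 15% × 20% × 35% × 6% = 0.063%.
Via Everline → Nordquist: 55% × 35% × 6% = 1.155%.
Total: 76.36% + 0.15% + 2.75% + 0.063% + 1.155% = 80.478%.
Rounded: 80.48%.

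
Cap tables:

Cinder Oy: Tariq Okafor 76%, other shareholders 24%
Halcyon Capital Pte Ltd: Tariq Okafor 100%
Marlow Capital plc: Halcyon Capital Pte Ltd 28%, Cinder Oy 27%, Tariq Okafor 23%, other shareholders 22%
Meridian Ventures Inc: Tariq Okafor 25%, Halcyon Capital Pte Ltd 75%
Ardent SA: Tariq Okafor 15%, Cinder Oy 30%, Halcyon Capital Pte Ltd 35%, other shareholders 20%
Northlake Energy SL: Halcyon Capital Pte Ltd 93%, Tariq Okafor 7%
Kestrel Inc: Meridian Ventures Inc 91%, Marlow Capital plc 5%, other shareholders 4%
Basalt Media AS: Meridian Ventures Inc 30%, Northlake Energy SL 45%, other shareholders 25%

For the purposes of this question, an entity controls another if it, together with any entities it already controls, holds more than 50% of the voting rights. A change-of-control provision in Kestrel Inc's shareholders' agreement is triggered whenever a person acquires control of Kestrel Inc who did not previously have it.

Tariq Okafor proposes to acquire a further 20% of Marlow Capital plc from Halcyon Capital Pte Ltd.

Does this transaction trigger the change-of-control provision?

The purchase adds only to Tariq's holdings (Halcyon's stake shrinks), so Tariq is the only person who could newly come to control Kestrel.
Tariq holds 100% of Halcyon, so Tariq controls Halcyon.
Tariq and Halcyon together hold 25% + 75% = 100% of Meridian, so Tariq controls Meridian.
Tariq holds 76% of Cinder, so Tariq controls Cinder.
Halcyon and Cinder and Tariq together hold 28% + 27% + 23% = 78% of Marlow, so Tariq controls Marlow.
Meridian and Marlow together hold 91% + 5% = 96% of Kestrel, so Tariq controls Kestrel.
So Tariq already controls Kestrel before the transaction.
After the purchase, Tariq's direct stake in Marlow rises to 23% + 20% = 43%, and Halcyon's stake falls to 8%.
Tariq controlled Kestrel already, so this is not a new person acquiring control; every other person's position is unchanged or reduced.
No new person acquires control, so the clause is not triggered.

No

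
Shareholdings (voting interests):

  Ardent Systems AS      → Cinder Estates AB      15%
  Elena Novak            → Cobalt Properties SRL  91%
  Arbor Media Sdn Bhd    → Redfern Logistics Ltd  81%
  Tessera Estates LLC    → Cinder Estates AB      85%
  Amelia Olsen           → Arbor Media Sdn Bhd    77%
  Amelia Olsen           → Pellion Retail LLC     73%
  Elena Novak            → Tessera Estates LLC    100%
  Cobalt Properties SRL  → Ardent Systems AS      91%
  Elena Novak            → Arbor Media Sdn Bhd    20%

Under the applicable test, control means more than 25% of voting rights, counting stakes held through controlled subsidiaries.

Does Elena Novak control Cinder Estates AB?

Elena holds 100% of Tessera, so Elena controls Tessera.
Elena holds 91% of Cobalt, so Elena controls Cobalt.
Cobalt holds 91% of Ardent, so Elena controls Ardent.
Tessera and Ardent together hold 85% + 15% = 100% of Cinder, so Elena controls Cinder.

Yes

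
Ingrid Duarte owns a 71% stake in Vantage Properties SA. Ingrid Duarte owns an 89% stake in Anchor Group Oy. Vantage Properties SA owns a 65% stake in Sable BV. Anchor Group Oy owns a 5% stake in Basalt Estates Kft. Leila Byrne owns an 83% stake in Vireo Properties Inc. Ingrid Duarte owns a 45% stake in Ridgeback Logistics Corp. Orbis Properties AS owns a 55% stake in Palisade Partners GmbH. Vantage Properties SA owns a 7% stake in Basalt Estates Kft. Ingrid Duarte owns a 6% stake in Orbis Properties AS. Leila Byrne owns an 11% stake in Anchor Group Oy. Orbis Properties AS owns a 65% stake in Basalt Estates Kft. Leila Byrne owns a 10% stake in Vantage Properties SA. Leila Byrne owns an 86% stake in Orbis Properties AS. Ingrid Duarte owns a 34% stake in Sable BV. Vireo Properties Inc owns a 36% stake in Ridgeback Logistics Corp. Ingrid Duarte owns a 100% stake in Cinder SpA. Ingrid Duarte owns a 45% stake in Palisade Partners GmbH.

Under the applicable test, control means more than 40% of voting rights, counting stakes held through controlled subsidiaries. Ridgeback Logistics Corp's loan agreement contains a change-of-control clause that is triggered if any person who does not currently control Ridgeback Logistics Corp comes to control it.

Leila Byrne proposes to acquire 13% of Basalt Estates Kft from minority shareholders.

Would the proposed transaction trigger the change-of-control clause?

The purchase changes only Leila's holdings, so Leila is the only person who could newly come to control Ridgeback.
Leila holds 86% of Orbis, so Leila controls Orbis.
Leila holds 83% of Vireo, so Leila controls Vireo.
Orbis holds 65% of Basalt, so Leila controls Basalt.
Orbis holds 55% of Palisade, so Leila controls Palisade.
In Ridgeback, Leila's side holds only 36%, not > 40%.
So before the transaction, Leila does not control Ridgeback.
After the purchase, Leila holds 13% of Basalt directly.
Orbis and Leila together hold 65% + 13% = 78% of Basalt, so Leila controls Basalt.
After the transaction, Leila's side holds 36% of Ridgeback, not > 40%, so Leila still does not control Ridgeback.
No new person acquires control, so the clause is not triggered.

No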